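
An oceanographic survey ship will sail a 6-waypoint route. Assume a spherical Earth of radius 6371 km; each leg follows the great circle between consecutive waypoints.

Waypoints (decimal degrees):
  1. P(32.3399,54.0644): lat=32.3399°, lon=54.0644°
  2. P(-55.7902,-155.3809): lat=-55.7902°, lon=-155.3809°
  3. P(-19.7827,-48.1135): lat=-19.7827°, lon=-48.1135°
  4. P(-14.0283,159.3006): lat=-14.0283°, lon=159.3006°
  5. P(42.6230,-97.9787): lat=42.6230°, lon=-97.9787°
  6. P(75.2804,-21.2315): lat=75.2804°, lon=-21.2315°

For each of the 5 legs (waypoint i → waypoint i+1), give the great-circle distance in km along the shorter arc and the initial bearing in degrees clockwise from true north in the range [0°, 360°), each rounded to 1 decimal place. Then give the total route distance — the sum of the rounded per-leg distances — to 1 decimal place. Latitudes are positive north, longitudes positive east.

Leg 1: φ1=0.5644377, φ2=-0.9737227, Δφ=-1.5381604, Δλ=-3.6555101 rad; a=sin²(Δφ/2)+cosφ1·cosφ2·sin²(Δλ/2)=0.9280226896; c=2·atan2(√a, √(1-a))=2.598366191; dist=6371·c=16554.191 ≈ 16554.2 km; running total=16554.2 km
Leg 1 bearing: y=sinΔλ·cosφ2=0.27638546, x=cosφ1·sinφ2-sinφ1·cosφ2·cosΔλ=-0.43680360; θ=atan2(y, x)=147.6766° ≈ 147.7°
Leg 2: φ1=-0.9737227, φ2=-0.3452732, Δφ=0.6284494, Δλ=1.8721693 rad; a=sin²(Δφ/2)+cosφ1·cosφ2·sin²(Δλ/2)=0.4385704721; c=2·atan2(√a, √(1-a))=1.447626073; dist=6371·c=9222.826 ≈ 9222.8 km; running total=25777.0 km
Leg 2 bearing: y=sinΔλ·cosφ2=0.89857275, x=cosφ1·sinφ2-sinφ1·cosφ2·cosΔλ=-0.42127504; θ=atan2(y, x)=115.1184° ≈ 115.1°
Leg 3: φ1=-0.3452732, φ2=-0.2448400, Δφ=0.1004332, Δλ=3.6200590 rad; a=sin²(Δφ/2)+cosφ1·cosφ2·sin²(Δλ/2)=0.8641793730; c=2·atan2(√a, √(1-a))=2.386719912; dist=6371·c=15205.793 ≈ 15205.8 km; running total=40982.8 km
Leg 3 bearing: y=sinΔλ·cosφ2=-0.44668679, x=cosφ1·sinφ2-sinφ1·cosφ2·cosΔλ=-0.51958103; θ=atan2(y, x)=-139.3142° <0 so +360° → 220.6858° ≈ 220.7°
Leg 4: φ1=-0.2448400, φ2=0.7439117, Δφ=0.9887517, Δλ=-4.4903709 rad; a=sin²(Δφ/2)+cosφ1·cosφ2·sin²(Δλ/2)=0.6606712704; c=2·atan2(√a, √(1-a))=1.897943207; dist=6371·c=12091.796 ≈ 12091.8 km; running total=53074.6 km
Leg 4 bearing: y=sinΔλ·cosφ2=0.71776452, x=cosφ1·sinφ2-sinφ1·cosφ2·cosΔλ=0.61769982; θ=atan2(y, x)=49.2851° ≈ 49.3°
Leg 5: φ1=0.7439117, φ2=1.3138908, Δφ=0.5699792, Δλ=1.3394913 rad; a=sin²(Δφ/2)+cosφ1·cosφ2·sin²(Δλ/2)=0.1510957094; c=2·atan2(√a, √(1-a))=0.798462834; dist=6371·c=5087.007 ≈ 5087.0 km; running total=58161.6 km
Leg 5 bearing: y=sinΔλ·cosφ2=0.24732194, x=cosφ1·sinφ2-sinφ1·cosφ2·cosΔλ=0.67223139; θ=atan2(y, x)=20.1992° ≈ 20.2°

Leg 1: dist=16554.2 km, bearing=147.7°
Leg 2: dist=9222.8 km, bearing=115.1°
Leg 3: dist=15205.8 km, bearing=220.7°
Leg 4: dist=12091.8 km, bearing=49.3°
Leg 5: dist=5087.0 km, bearing=20.2°
Total: 58161.6 km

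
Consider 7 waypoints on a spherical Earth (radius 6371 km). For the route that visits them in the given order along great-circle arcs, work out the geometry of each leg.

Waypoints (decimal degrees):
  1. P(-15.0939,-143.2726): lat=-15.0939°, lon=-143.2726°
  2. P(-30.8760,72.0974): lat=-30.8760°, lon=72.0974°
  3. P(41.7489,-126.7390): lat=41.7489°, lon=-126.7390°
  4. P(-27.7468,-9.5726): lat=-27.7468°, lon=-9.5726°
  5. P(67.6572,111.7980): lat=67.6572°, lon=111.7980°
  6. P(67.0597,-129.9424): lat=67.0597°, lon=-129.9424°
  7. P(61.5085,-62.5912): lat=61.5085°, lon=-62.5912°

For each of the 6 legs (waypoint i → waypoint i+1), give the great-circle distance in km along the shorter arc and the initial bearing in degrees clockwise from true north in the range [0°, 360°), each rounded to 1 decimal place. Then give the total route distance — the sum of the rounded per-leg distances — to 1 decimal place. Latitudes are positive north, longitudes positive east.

Leg 1: dist=13657.6 km, bearing=216.2°
Leg 2: dist=17946.6 km, bearing=49.0°
Leg 3: dist=14199.2 km, bearing=95.7°
Leg 4: dist=14153.2 km, bearing=24.1°
Leg 5: dist=4291.1 km, bearing=33.4°
Leg 6: dist=3140.1 km, bearing=68.5°
Total: 67387.8 km

Leg 1: φ1=-0.2634383, φ2=-0.5388879, Δφ=-0.2754496, Δλ=3.7589156 rad; a=sin²(Δφ/2)+cosφ1·cosφ2·sin²(Δλ/2)=0.7710447266; c=2·atan2(√a, √(1-a))=2.143717942; dist=6371·c=13657.627 ≈ 13657.6 km; running total=13657.6 km
Leg 1 bearing: y=sinΔλ·cosφ2=-0.49681903, x=cosφ1·sinφ2-sinφ1·cosφ2·cosΔλ=-0.67772404; θ=atan2(y, x)=-143.7560° <0 so +360° → 216.2440° ≈ 216.2°
Leg 2: φ1=-0.5388879, φ2=0.7286558, Δφ=1.2675436, Δλ=-3.4703499 rad; a=sin²(Δφ/2)+cosφ1·cosφ2·sin²(Δλ/2)=0.9738771823; c=2·atan2(√a, √(1-a))=2.816917380; dist=6371·c=17946.581 ≈ 17946.6 km; running total=31604.2 km
Leg 2 bearing: y=sinΔλ·cosφ2=0.24088146, x=cosφ1·sinφ2-sinφ1·cosφ2·cosΔλ=0.20913581; θ=atan2(y, x)=49.0351° ≈ 49.0°
Leg 3: φ1=0.7286558, φ2=-0.4842730, Δφ=-1.2129288, Δλ=2.0449395 rad; a=sin²(Δφ/2)+cosφ1·cosφ2·sin²(Δλ/2)=0.8057369021; c=2·atan2(√a, √(1-a))=2.228718174; dist=6371·c=14199.163 ≈ 14199.2 km; running total=45803.4 km
Leg 3 bearing: y=sinΔλ·cosφ2=0.78738272, x=cosφ1·sinφ2-sinφ1·cosφ2·cosΔλ=-0.07828306; θ=atan2(y, x)=95.6778° ≈ 95.7°
Leg 4: φ1=-0.4842730, φ2=1.1808409, Δφ=1.6651139, Δλ=2.1183166 rad; a=sin²(Δφ/2)+cosφ1·cosφ2·sin²(Δλ/2)=0.8028759971; c=2·atan2(√a, √(1-a))=2.221506982; dist=6371·c=14153.221 ≈ 14153.2 km; running total=59956.6 km
Leg 4 bearing: y=sinΔλ·cosφ2=0.32457652, x=cosφ1·sinφ2-sinφ1·cosφ2·cosΔλ=0.72643968; θ=atan2(y, x)=24.0753° ≈ 24.1°
Leg 5: φ1=1.1808409, φ2=1.1704126, Δφ=-0.0104283, Δλ=-4.2191659 rad; a=sin²(Δφ/2)+cosφ1·cosφ2·sin²(Δλ/2)=0.1091894861; c=2·atan2(√a, √(1-a))=0.673535897; dist=6371·c=4291.097 ≈ 4291.1 km; running total=64247.7 km
Leg 5 bearing: y=sinΔλ·cosφ2=0.34331544, x=cosφ1·sinφ2-sinφ1·cosφ2·cosΔλ=0.52077162; θ=atan2(y, x)=33.3946° ≈ 33.4°
Leg 6: φ1=1.1704126, φ2=1.0735258, Δφ=-0.0968867, Δλ=1.1755002 rad; a=sin²(Δφ/2)+cosφ1·cosφ2·sin²(Δλ/2)=0.0595114996; c=2·atan2(√a, √(1-a))=0.492873233; dist=6371·c=3140.095 ≈ 3140.1 km; running total=67387.8 km
Leg 6 bearing: y=sinΔλ·cosφ2=0.44024118, x=cosφ1·sinφ2-sinφ1·cosφ2·cosΔλ=0.17339905; θ=atan2(y, x)=68.5019° ≈ 68.5°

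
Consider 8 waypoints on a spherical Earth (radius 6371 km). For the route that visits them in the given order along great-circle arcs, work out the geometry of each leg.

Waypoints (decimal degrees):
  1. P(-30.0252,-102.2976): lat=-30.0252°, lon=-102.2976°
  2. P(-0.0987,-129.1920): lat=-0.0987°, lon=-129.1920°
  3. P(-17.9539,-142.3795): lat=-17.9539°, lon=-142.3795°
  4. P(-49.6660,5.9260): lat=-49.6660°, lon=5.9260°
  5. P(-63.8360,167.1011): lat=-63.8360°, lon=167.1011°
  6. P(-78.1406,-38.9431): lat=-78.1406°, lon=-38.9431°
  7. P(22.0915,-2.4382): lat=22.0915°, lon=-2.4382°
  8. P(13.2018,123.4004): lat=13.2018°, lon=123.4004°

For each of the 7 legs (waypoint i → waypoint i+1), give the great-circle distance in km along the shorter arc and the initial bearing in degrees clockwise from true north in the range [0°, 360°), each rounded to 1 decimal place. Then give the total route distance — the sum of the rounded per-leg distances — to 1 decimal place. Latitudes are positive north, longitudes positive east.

Leg 1: dist=4378.2 km, bearing=314.5°
Leg 2: dist=2453.7 km, bearing=215.3°
Leg 3: dist=11874.9 km, bearing=159.2°
Leg 4: dist=7287.8 km, bearing=171.0°
Leg 5: dist=4131.9 km, bearing=171.4°
Leg 6: dist=11388.1 km, bearing=34.4°
Leg 7: dist=12926.4 km, bearing=61.6°
Total: 54441.0 km

Leg 1: φ1=-0.5240386, φ2=-0.0017226, Δφ=0.5223160, Δλ=-0.4693958 rad; a=sin²(Δφ/2)+cosφ1·cosφ2·sin²(Δλ/2)=0.1134888816; c=2·atan2(√a, √(1-a))=0.687204818; dist=6371·c=4378.182 ≈ 4378.2 km; running total=4378.2 km
Leg 1 bearing: y=sinΔλ·cosφ2=-0.45234687, x=cosφ1·sinφ2-sinφ1·cosφ2·cosΔλ=0.44476840; θ=atan2(y, x)=-45.4840° <0 so +360° → 314.5160° ≈ 314.5°
Leg 2: φ1=-0.0017226, φ2=-0.3133547, Δφ=-0.3116320, Δλ=-0.2301653 rad; a=sin²(Δφ/2)+cosφ1·cosφ2·sin²(Δλ/2)=0.0366263363; c=2·atan2(√a, √(1-a))=0.385136055; dist=6371·c=2453.702 ≈ 2453.7 km; running total=6831.9 km
Leg 2 bearing: y=sinΔλ·cosφ2=-0.21702922, x=cosφ1·sinφ2-sinφ1·cosφ2·cosΔλ=-0.30665568; θ=atan2(y, x)=-144.7118° <0 so +360° → 215.2882° ≈ 215.3°
Leg 3: φ1=-0.3133547, φ2=-0.8668352, Δφ=-0.5534806, Δλ=2.5884193 rad; a=sin²(Δφ/2)+cosφ1·cosφ2·sin²(Δλ/2)=0.6444605068; c=2·atan2(√a, √(1-a))=1.863895921; dist=6371·c=11874.881 ≈ 11874.9 km; running total=18706.8 km
Leg 3 bearing: y=sinΔλ·cosφ2=0.34005459, x=cosφ1·sinφ2-sinφ1·cosφ2·cosΔλ=-0.89492320; θ=atan2(y, x)=159.1941° ≈ 159.2°
Leg 4: φ1=-0.8668352, φ2=-1.1141484, Δφ=-0.2473132, Δλ=2.8130362 rad; a=sin²(Δφ/2)+cosφ1·cosφ2·sin²(Δλ/2)=0.2929764103; c=2·atan2(√a, √(1-a))=1.143900535; dist=6371·c=7287.790 ≈ 7287.8 km; running total=25994.6 km
Leg 4 bearing: y=sinΔλ·cosφ2=0.14228187, x=cosφ1·sinφ2-sinφ1·cosφ2·cosΔλ=-0.89906663; θ=atan2(y, x)=171.0072° ≈ 171.0°
Leg 5: φ1=-1.1141484, φ2=-1.3638107, Δφ=-0.2496624, Δλ=-3.5961497 rad; a=sin²(Δφ/2)+cosφ1·cosφ2·sin²(Δλ/2)=0.1015194847; c=2·atan2(√a, √(1-a))=0.648549091; dist=6371·c=4131.906 ≈ 4131.9 km; running total=30126.5 km
Leg 5 bearing: y=sinΔλ·cosφ2=0.09023245, x=cosφ1·sinφ2-sinφ1·cosφ2·cosΔλ=-0.59725306; θ=atan2(y, x)=171.4088° ≈ 171.4°
Leg 6: φ1=-1.3638107, φ2=0.3855694, Δφ=1.7493802, Δλ=0.6371307 rad; a=sin²(Δφ/2)+cosφ1·cosφ2·sin²(Δλ/2)=0.6074979875; c=2·atan2(√a, √(1-a))=1.787484035; dist=6371·c=11388.061 ≈ 11388.1 km; running total=41514.6 km
Leg 6 bearing: y=sinΔλ·cosφ2=0.55121723, x=cosφ1·sinφ2-sinφ1·cosφ2·cosΔλ=0.80618626; θ=atan2(y, x)=34.3618° ≈ 34.4°
Leg 7: φ1=0.3855694, φ2=0.2304149, Δφ=-0.1551545, Δλ=2.1962979 rad; a=sin²(Δφ/2)+cosφ1·cosφ2·sin²(Δλ/2)=0.7211448811; c=2·atan2(√a, √(1-a))=2.028946451; dist=6371·c=12926.418 ≈ 12926.4 km; running total=54441.0 km
Leg 7 bearing: y=sinΔλ·cosφ2=0.78924496, x=cosφ1·sinφ2-sinφ1·cosφ2·cosΔλ=0.42599550; θ=atan2(y, x)=61.6420° ≈ 61.6°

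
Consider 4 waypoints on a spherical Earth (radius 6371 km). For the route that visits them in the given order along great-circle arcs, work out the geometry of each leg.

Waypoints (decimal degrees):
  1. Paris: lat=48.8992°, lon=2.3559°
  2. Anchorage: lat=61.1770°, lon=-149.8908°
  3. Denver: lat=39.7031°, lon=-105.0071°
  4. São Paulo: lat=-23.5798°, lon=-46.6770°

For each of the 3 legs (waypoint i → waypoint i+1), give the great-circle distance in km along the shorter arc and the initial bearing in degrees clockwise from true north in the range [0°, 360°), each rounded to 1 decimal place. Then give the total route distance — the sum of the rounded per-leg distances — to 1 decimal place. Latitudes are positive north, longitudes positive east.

Leg 1: dist=7526.0 km, bearing=346.0°
Leg 2: dist=3854.7 km, bearing=107.3°
Leg 3: dist=9275.4 km, bearing=128.3°
Total: 20656.1 km

Leg 1: φ1=0.8534520, φ2=1.0677401, Δφ=0.2142880, Δλ=-2.6572062 rad; a=sin²(Δφ/2)+cosφ1·cosφ2·sin²(Δλ/2)=0.3101355722; c=2·atan2(√a, √(1-a))=1.181293146; dist=6371·c=7526.019 ≈ 7526.0 km; running total=7526.0 km
Leg 1 bearing: y=sinΔλ·cosφ2=-0.22449985, x=cosφ1·sinφ2-sinφ1·cosφ2·cosΔλ=0.89744404; θ=atan2(y, x)=-14.0446° <0 so +360° → 345.9554° ≈ 346.0°
Leg 2: φ1=1.0677401, φ2=0.6929498, Δφ=-0.3747903, Δλ=0.7833683 rad; a=sin²(Δφ/2)+cosφ1·cosφ2·sin²(Δλ/2)=0.0887611191; c=2·atan2(√a, √(1-a))=0.605042786; dist=6371·c=3854.728 ≈ 3854.7 km; running total=11380.7 km
Leg 2 bearing: y=sinΔλ·cosφ2=0.54291782, x=cosφ1·sinφ2-sinφ1·cosφ2·cosΔλ=-0.16961892; θ=atan2(y, x)=107.3499° ≈ 107.3°
Leg 3: φ1=0.6929498, φ2=-0.4115451, Δφ=-1.1044950, Δλ=1.0180523 rad; a=sin²(Δφ/2)+cosφ1·cosφ2·sin²(Δλ/2)=0.4426659343; c=2·atan2(√a, √(1-a))=1.455875406; dist=6371·c=9275.382 ≈ 9275.4 km; running total=20656.1 km
Leg 3 bearing: y=sinΔλ·cosφ2=0.78002453, x=cosφ1·sinφ2-sinφ1·cosφ2·cosΔλ=-0.61515279; θ=atan2(y, x)=128.2605° ≈ 128.3°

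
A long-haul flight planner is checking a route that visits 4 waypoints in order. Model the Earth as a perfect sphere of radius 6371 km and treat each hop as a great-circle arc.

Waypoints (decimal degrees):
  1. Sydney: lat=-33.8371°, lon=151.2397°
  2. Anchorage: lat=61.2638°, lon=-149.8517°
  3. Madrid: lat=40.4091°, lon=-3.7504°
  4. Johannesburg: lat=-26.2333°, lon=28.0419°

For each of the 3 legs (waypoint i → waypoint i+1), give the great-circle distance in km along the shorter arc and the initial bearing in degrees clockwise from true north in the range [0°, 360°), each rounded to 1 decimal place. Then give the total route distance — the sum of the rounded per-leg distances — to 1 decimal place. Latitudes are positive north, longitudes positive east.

Leg 1: φ1=-0.5905688, φ2=1.0692550, Δφ=1.6598238, Δλ=-5.2550363 rad; a=sin²(Δφ/2)+cosφ1·cosφ2·sin²(Δλ/2)=0.6410157419; c=2·atan2(√a, √(1-a))=1.856707220; dist=6371·c=11829.082 ≈ 11829.1 km; running total=11829.1 km
Leg 1 bearing: y=sinΔλ·cosφ2=0.41171130, x=cosφ1·sinφ2-sinφ1·cosφ2·cosΔλ=0.86657490; θ=atan2(y, x)=25.4125° ≈ 25.4°
Leg 2: φ1=1.0692550, φ2=0.7052718, Δφ=-0.3639832, Δλ=2.5499487 rad; a=sin²(Δφ/2)+cosφ1·cosφ2·sin²(Δλ/2)=0.3677256172; c=2·atan2(√a, √(1-a))=1.303060339; dist=6371·c=8301.797 ≈ 8301.8 km; running total=20130.9 km
Leg 2 bearing: y=sinΔλ·cosφ2=0.42467251, x=cosφ1·sinφ2-sinφ1·cosφ2·cosΔλ=0.86583325; θ=atan2(y, x)=26.1270° ≈ 26.1°
Leg 3: φ1=0.7052718, φ2=-0.4578575, Δφ=-1.1631293, Δλ=0.5548803 rad; a=sin²(Δφ/2)+cosφ1·cosφ2·sin²(Δλ/2)=0.3530038073; c=2·atan2(√a, √(1-a))=1.272395181; dist=6371·c=8106.430 ≈ 8106.4 km; running total=28237.3 km
Leg 3 bearing: y=sinΔλ·cosφ2=0.47257774, x=cosφ1·sinφ2-sinφ1·cosφ2·cosΔλ=-0.83080609; θ=atan2(y, x)=150.3680° ≈ 150.4°

Leg 1: dist=11829.1 km, bearing=25.4°
Leg 2: dist=8301.8 km, bearing=26.1°
Leg 3: dist=8106.4 km, bearing=150.4°
Total: 28237.3 km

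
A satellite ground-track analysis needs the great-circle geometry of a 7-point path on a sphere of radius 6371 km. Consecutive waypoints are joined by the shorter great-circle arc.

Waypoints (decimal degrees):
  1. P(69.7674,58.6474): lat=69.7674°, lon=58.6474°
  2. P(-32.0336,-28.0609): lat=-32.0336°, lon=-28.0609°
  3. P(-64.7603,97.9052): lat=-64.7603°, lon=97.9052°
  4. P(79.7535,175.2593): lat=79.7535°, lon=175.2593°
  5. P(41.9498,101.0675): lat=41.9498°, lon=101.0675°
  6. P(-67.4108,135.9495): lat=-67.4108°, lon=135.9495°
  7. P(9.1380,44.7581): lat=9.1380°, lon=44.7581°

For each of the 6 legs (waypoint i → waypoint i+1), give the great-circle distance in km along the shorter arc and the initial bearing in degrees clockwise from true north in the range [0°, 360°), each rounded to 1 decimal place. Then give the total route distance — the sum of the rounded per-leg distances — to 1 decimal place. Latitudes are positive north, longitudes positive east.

Leg 1: φ1=1.2176708, φ2=-0.5590918, Δφ=-1.7767626, Δλ=-1.5133453 rad; a=sin²(Δφ/2)+cosφ1·cosφ2·sin²(Δλ/2)=0.7404269849; c=2·atan2(√a, √(1-a))=2.072424740; dist=6371·c=13203.418 ≈ 13203.4 km; running total=13203.4 km
Leg 1 bearing: y=sinΔλ·cosφ2=-0.84633855, x=cosφ1·sinφ2-sinφ1·cosφ2·cosΔλ=-0.22910811; θ=atan2(y, x)=-105.1472° <0 so +360° → 254.8528° ≈ 254.9°
Leg 2: φ1=-0.5590918, φ2=-1.1302805, Δφ=-0.5711887, Δλ=2.1985232 rad; a=sin²(Δφ/2)+cosφ1·cosφ2·sin²(Δλ/2)=0.3662605769; c=2·atan2(√a, √(1-a))=1.300020738; dist=6371·c=8282.432 ≈ 8282.4 km; running total=21485.8 km
Leg 2 bearing: y=sinΔλ·cosφ2=0.34511805, x=cosφ1·sinφ2-sinφ1·cosφ2·cosΔλ=-0.89963804; θ=atan2(y, x)=159.0122° ≈ 159.0°
Leg 3: φ1=-1.1302805, φ2=1.3919612, Δφ=2.5222416, Δλ=1.3500837 rad; a=sin²(Δφ/2)+cosφ1·cosφ2·sin²(Δλ/2)=0.9367501798; c=2·atan2(√a, √(1-a))=2.633143118; dist=6371·c=16775.755 ≈ 16775.8 km; running total=38261.6 km
Leg 3 bearing: y=sinΔλ·cosφ2=0.17356828, x=cosφ1·sinφ2-sinφ1·cosφ2·cosΔλ=0.45483093; θ=atan2(y, x)=20.8874° ≈ 20.9°
Leg 4: φ1=1.3919612, φ2=0.7321621, Δφ=-0.6597990, Δλ=-1.2948912 rad; a=sin²(Δφ/2)+cosφ1·cosφ2·sin²(Δλ/2)=0.1530708869; c=2·atan2(√a, √(1-a))=0.803963191; dist=6371·c=5122.049 ≈ 5122.0 km; running total=43383.6 km
Leg 4 bearing: y=sinΔλ·cosφ2=-0.71560217, x=cosφ1·sinφ2-sinφ1·cosφ2·cosΔλ=-0.08046300; θ=atan2(y, x)=-96.4154° <0 so +360° → 263.5846° ≈ 263.6°
Leg 5: φ1=0.7321621, φ2=-1.1765404, Δφ=-1.9087025, Δλ=0.6088057 rad; a=sin²(Δφ/2)+cosφ1·cosφ2·sin²(Δλ/2)=0.6914203107; c=2·atan2(√a, √(1-a))=1.963665555; dist=6371·c=12510.513 ≈ 12510.5 km; running total=55894.1 km
Leg 5 bearing: y=sinΔλ·cosφ2=0.21967443, x=cosφ1·sinφ2-sinφ1·cosφ2·cosΔλ=-0.89731611; θ=atan2(y, x)=166.2438° ≈ 166.2°
Leg 6: φ1=-1.1765404, φ2=0.1594882, Δφ=1.3360286, Δλ=-1.5915902 rad; a=sin²(Δφ/2)+cosφ1·cosφ2·sin²(Δλ/2)=0.5772573130; c=2·atan2(√a, √(1-a))=1.725932487; dist=6371·c=10995.916 ≈ 10995.9 km; running total=66890.0 km
Leg 6 bearing: y=sinΔλ·cosφ2=-0.98709525, x=cosφ1·sinφ2-sinφ1·cosφ2·cosΔλ=0.04204984; θ=atan2(y, x)=-87.5607° <0 so +360° → 272.4393° ≈ 272.4°

Leg 1: dist=13203.4 km, bearing=254.9°
Leg 2: dist=8282.4 km, bearing=159.0°
Leg 3: dist=16775.8 km, bearing=20.9°
Leg 4: dist=5122.0 km, bearing=263.6°
Leg 5: dist=12510.5 km, bearing=166.2°
Leg 6: dist=10995.9 km, bearing=272.4°
Total: 66890.0 km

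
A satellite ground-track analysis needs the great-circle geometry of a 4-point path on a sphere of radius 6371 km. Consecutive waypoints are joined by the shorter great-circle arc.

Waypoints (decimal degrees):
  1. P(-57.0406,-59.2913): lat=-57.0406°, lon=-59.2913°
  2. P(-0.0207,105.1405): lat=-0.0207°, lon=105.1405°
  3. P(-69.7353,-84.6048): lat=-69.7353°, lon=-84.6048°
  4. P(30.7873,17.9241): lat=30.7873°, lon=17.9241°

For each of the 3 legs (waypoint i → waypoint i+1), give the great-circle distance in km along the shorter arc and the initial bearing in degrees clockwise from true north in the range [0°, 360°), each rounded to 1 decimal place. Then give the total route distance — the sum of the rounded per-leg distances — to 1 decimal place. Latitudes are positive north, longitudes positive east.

Leg 1: dist=13519.8 km, bearing=161.6°
Leg 2: dist=12224.7 km, bearing=176.4°
Leg 3: dist=13677.6 km, bearing=89.8°
Total: 39422.1 km

Leg 1: φ1=-0.9955463, φ2=-0.0003613, Δφ=0.9951850, Δλ=2.8698763 rad; a=sin²(Δφ/2)+cosφ1·cosφ2·sin²(Δλ/2)=0.7618906777; c=2·atan2(√a, √(1-a))=2.122080228; dist=6371·c=13519.773 ≈ 13519.8 km; running total=13519.8 km
Leg 1 bearing: y=sinΔλ·cosφ2=0.26838519, x=cosφ1·sinφ2-sinφ1·cosφ2·cosΔλ=-0.80846922; θ=atan2(y, x)=161.6355° ≈ 161.6°
Leg 2: φ1=-0.0003613, φ2=-1.2171106, Δφ=-1.2167493, Δλ=-3.3116802 rad; a=sin²(Δφ/2)+cosφ1·cosφ2·sin²(Δλ/2)=0.6705104239; c=2·atan2(√a, √(1-a))=1.918798955; dist=6371·c=12224.668 ≈ 12224.7 km; running total=25744.5 km
Leg 2 bearing: y=sinΔλ·cosφ2=0.05862751, x=cosφ1·sinφ2-sinφ1·cosφ2·cosΔλ=-0.93822577; θ=atan2(y, x)=176.4244° ≈ 176.4°
Leg 3: φ1=-1.2171106, φ2=0.5373398, Δφ=1.7544503, Δλ=1.7894669 rad; a=sin²(Δφ/2)+cosφ1·cosφ2·sin²(Δλ/2)=0.7723587435; c=2·atan2(√a, √(1-a))=2.146848526; dist=6371·c=13677.572 ≈ 13677.6 km; running total=39422.1 km
Leg 3 bearing: y=sinΔλ·cosφ2=0.83861601, x=cosφ1·sinφ2-sinφ1·cosφ2·cosΔλ=0.00245879; θ=atan2(y, x)=89.8320° ≈ 89.8°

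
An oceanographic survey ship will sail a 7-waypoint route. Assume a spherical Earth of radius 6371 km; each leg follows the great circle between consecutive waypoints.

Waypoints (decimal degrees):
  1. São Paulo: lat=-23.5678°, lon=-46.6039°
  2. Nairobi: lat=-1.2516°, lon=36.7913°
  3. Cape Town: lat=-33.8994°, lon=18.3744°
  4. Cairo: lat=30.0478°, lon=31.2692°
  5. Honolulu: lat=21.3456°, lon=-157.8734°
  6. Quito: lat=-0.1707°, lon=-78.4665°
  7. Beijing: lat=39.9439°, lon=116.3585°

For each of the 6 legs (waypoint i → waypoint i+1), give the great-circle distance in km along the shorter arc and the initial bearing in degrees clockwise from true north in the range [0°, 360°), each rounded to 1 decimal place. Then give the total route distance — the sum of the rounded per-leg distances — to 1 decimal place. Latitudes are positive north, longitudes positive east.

Leg 1: φ1=-0.4113357, φ2=-0.0218445, Δφ=0.3894912, Δλ=1.4555208 rad; a=sin²(Δφ/2)+cosφ1·cosφ2·sin²(Δλ/2)=0.4429327073; c=2·atan2(√a, √(1-a))=1.456412478; dist=6371·c=9278.804 ≈ 9278.8 km; running total=9278.8 km
Leg 1 bearing: y=sinΔλ·cosφ2=0.99312613, x=cosφ1·sinφ2-sinφ1·cosφ2·cosΔλ=0.02595724; θ=atan2(y, x)=88.5028° ≈ 88.5°
Leg 2: φ1=-0.0218445, φ2=-0.5916561, Δφ=-0.5698116, Δλ=-0.3214355 rad; a=sin²(Δφ/2)+cosφ1·cosφ2·sin²(Δλ/2)=0.1002491909; c=2·atan2(√a, √(1-a))=0.644331286; dist=6371·c=4105.035 ≈ 4105.0 km; running total=13383.8 km
Leg 2 bearing: y=sinΔλ·cosφ2=-0.26222672, x=cosφ1·sinφ2-sinφ1·cosφ2·cosΔλ=-0.54040199; θ=atan2(y, x)=-154.1153° <0 so +360° → 205.8847° ≈ 205.9°
Leg 3: φ1=-0.5916561, φ2=0.5244330, Δφ=1.1160892, Δλ=0.2250567 rad; a=sin²(Δφ/2)+cosφ1·cosφ2·sin²(Δλ/2)=0.2894597742; c=2·atan2(√a, √(1-a))=1.136160130; dist=6371·c=7238.476 ≈ 7238.5 km; running total=20622.3 km
Leg 3 bearing: y=sinΔλ·cosφ2=0.19317050, x=cosφ1·sinφ2-sinφ1·cosφ2·cosΔλ=0.88621465; θ=atan2(y, x)=12.2966° ≈ 12.3°
Leg 4: φ1=0.5244330, φ2=0.3725510, Δφ=-0.1518820, Δλ=-3.3011611 rad; a=sin²(Δφ/2)+cosφ1·cosφ2·sin²(Δλ/2)=0.8068636195; c=2·atan2(√a, √(1-a))=2.231569208; dist=6371·c=14217.327 ≈ 14217.3 km; running total=34839.6 km
Leg 4 bearing: y=sinΔλ·cosφ2=0.14799246, x=cosφ1·sinφ2-sinφ1·cosφ2·cosΔλ=0.77552376; θ=atan2(y, x)=10.8038° ≈ 10.8°
Leg 5: φ1=0.3725510, φ2=-0.0029793, Δφ=-0.3755303, Δλ=1.3859119 rad; a=sin²(Δφ/2)+cosφ1·cosφ2·sin²(Δλ/2)=0.4149314110; c=2·atan2(√a, √(1-a))=1.399827452; dist=6371·c=8918.301 ≈ 8918.3 km; running total=43757.9 km
Leg 5 bearing: y=sinΔλ·cosφ2=0.98295313, x=cosφ1·sinφ2-sinφ1·cosφ2·cosΔλ=-0.06968845; θ=atan2(y, x)=94.0553° ≈ 94.1°
Leg 6: φ1=-0.0029793, φ2=0.6971526, Δφ=0.7001318, Δλ=3.4003377 rad; a=sin²(Δφ/2)+cosφ1·cosφ2·sin²(Δλ/2)=0.8715309063; c=2·atan2(√a, √(1-a))=2.408430315; dist=6371·c=15344.110 ≈ 15344.1 km; running total=59102.0 km
Leg 6 bearing: y=sinΔλ·cosφ2=-0.19616689, x=cosφ1·sinφ2-sinφ1·cosφ2·cosΔλ=0.63982630; θ=atan2(y, x)=-17.0452° <0 so +360° → 342.9548° ≈ 343.0°

Leg 1: dist=9278.8 km, bearing=88.5°
Leg 2: dist=4105.0 km, bearing=205.9°
Leg 3: dist=7238.5 km, bearing=12.3°
Leg 4: dist=14217.3 km, bearing=10.8°
Leg 5: dist=8918.3 km, bearing=94.1°
Leg 6: dist=15344.1 km, bearing=343.0°
Total: 59102.0 km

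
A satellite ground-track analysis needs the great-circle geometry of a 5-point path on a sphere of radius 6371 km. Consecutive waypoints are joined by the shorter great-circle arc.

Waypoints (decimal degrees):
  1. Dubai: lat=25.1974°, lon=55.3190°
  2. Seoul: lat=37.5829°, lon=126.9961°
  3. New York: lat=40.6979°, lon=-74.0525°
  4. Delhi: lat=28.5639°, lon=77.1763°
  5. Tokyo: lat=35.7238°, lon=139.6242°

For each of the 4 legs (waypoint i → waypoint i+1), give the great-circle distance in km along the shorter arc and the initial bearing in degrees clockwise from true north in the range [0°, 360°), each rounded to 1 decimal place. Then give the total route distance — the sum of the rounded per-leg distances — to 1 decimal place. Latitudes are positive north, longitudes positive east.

Leg 1: φ1=0.4397776, φ2=0.6559453, Δφ=0.2161678, Δλ=1.2510014 rad; a=sin²(Δφ/2)+cosφ1·cosφ2·sin²(Δλ/2)=0.2574567134; c=2·atan2(√a, √(1-a))=1.064334161; dist=6371·c=6780.873 ≈ 6780.9 km; running total=6780.9 km
Leg 1 bearing: y=sinΔλ·cosφ2=0.75229332, x=cosφ1·sinφ2-sinφ1·cosφ2·cosΔλ=0.44580913; θ=atan2(y, x)=59.3490° ≈ 59.3°
Leg 2: φ1=0.6559453, φ2=0.7103124, Δφ=0.0543670, Δλ=-3.5089600 rad; a=sin²(Δφ/2)+cosφ1·cosφ2·sin²(Δλ/2)=0.5815132242; c=2·atan2(√a, √(1-a))=1.734553694; dist=6371·c=11050.842 ≈ 11050.8 km; running total=17831.7 km
Leg 2 bearing: y=sinΔλ·cosφ2=0.27229989, x=cosφ1·sinφ2-sinφ1·cosφ2·cosΔλ=0.94830119; θ=atan2(y, x)=16.0212° ≈ 16.0°
Leg 3: φ1=0.7103124, φ2=0.4985341, Δφ=-0.2117783, Δλ=2.6394405 rad; a=sin²(Δφ/2)+cosφ1·cosφ2·sin²(Δλ/2)=0.6359474418; c=2·atan2(√a, √(1-a))=1.846157876; dist=6371·c=11761.872 ≈ 11761.9 km; running total=29593.6 km
Leg 3 bearing: y=sinΔλ·cosφ2=0.42272982, x=cosφ1·sinφ2-sinφ1·cosφ2·cosΔλ=0.86450718; θ=atan2(y, x)=26.0579° ≈ 26.1°
Leg 4: φ1=0.4985341, φ2=0.6234979, Δφ=0.1249638, Δλ=1.0899215 rad; a=sin²(Δφ/2)+cosφ1·cosφ2·sin²(Δλ/2)=0.1955054041; c=2·atan2(√a, √(1-a))=0.916010737; dist=6371·c=5835.904 ≈ 5835.9 km; running total=35429.5 km
Leg 4 bearing: y=sinΔλ·cosφ2=0.71977065, x=cosφ1·sinφ2-sinφ1·cosφ2·cosΔλ=0.33326023; θ=atan2(y, x)=65.1554° ≈ 65.2°

Leg 1: dist=6780.9 km, bearing=59.3°
Leg 2: dist=11050.8 km, bearing=16.0°
Leg 3: dist=11761.9 km, bearing=26.1°
Leg 4: dist=5835.9 km, bearing=65.2°
Total: 35429.5 km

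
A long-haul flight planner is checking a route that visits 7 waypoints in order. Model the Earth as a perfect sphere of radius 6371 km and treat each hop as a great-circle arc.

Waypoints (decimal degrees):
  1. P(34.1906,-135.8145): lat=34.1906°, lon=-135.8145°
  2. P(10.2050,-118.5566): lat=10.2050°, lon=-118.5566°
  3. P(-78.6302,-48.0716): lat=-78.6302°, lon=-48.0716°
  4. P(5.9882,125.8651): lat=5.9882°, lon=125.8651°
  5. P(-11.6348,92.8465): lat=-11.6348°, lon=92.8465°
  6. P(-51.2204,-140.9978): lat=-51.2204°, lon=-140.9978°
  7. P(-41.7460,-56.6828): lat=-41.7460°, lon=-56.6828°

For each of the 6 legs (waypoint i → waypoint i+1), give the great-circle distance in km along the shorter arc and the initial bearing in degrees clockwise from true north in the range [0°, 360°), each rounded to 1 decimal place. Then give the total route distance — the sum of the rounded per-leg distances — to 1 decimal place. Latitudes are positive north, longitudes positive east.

Leg 1: dist=3193.3 km, bearing=142.6°
Leg 2: dist=10702.6 km, bearing=169.2°
Leg 3: dist=11930.3 km, bearing=173.7°
Leg 4: dist=4144.7 km, bearing=241.8°
Leg 5: dist=11321.0 km, bearing=148.9°
Leg 6: dist=6179.5 km, bearing=115.8°
Total: 47471.4 km

Leg 1: φ1=0.5967385, φ2=0.1781109, Δφ=-0.4186277, Δλ=0.3012072 rad; a=sin²(Δφ/2)+cosφ1·cosφ2·sin²(Δλ/2)=0.0615016602; c=2·atan2(√a, √(1-a))=0.501220687; dist=6371·c=3193.277 ≈ 3193.3 km; running total=3193.3 km
Leg 1 bearing: y=sinΔλ·cosφ2=0.29197993, x=cosφ1·sinφ2-sinφ1·cosφ2·cosΔλ=-0.38160784; θ=atan2(y, x)=142.5793° ≈ 142.6°
Leg 2: φ1=0.1781109, φ2=-1.3723559, Δφ=-1.5504667, Δλ=1.2301953 rad; a=sin²(Δφ/2)+cosφ1·cosφ2·sin²(Δλ/2)=0.5544399883; c=2·atan2(√a, √(1-a))=1.679892585; dist=6371·c=10702.596 ≈ 10702.6 km; running total=13895.9 km
Leg 2 bearing: y=sinΔλ·cosφ2=0.18581570, x=cosφ1·sinφ2-sinφ1·cosφ2·cosΔλ=-0.97653350; θ=atan2(y, x)=169.2265° ≈ 169.2°
Leg 3: φ1=-1.3723559, φ2=0.1045138, Δφ=1.4768697, Δλ=3.0357681 rad; a=sin²(Δφ/2)+cosφ1·cosφ2·sin²(Δλ/2)=0.6486221961; c=2·atan2(√a, √(1-a))=1.872601626; dist=6371·c=11930.345 ≈ 11930.3 km; running total=25826.2 km
Leg 3 bearing: y=sinΔλ·cosφ2=0.10505078, x=cosφ1·sinφ2-sinφ1·cosφ2·cosΔλ=-0.94900480; θ=atan2(y, x)=173.6833° ≈ 173.7°
Leg 4: φ1=0.1045138, φ2=-0.2030656, Δφ=-0.3075794, Δλ=-0.5762833 rad; a=sin²(Δφ/2)+cosφ1·cosφ2·sin²(Δλ/2)=0.1021277122; c=2·atan2(√a, √(1-a))=0.650560320; dist=6371·c=4144.720 ≈ 4144.7 km; running total=29970.9 km
Leg 4 bearing: y=sinΔλ·cosφ2=-0.53371494, x=cosφ1·sinφ2-sinφ1·cosφ2·cosΔλ=-0.28624977; θ=atan2(y, x)=-118.2062° <0 so +360° → 241.7938° ≈ 241.8°
Leg 5: φ1=-0.2030656, φ2=-0.8939646, Δφ=-0.6908991, Δλ=-4.0813530 rad; a=sin²(Δφ/2)+cosφ1·cosφ2·sin²(Δλ/2)=0.6023560505; c=2·atan2(√a, √(1-a))=1.776965897; dist=6371·c=11321.0497 ≈ 11321.0 km; running total=41291.9 km
Leg 5 bearing: y=sinΔλ·cosφ2=0.50570632, x=cosφ1·sinφ2-sinφ1·cosφ2·cosΔλ=-0.83806568; θ=atan2(y, x)=148.8923° ≈ 148.9°
Leg 6: φ1=-0.8939646, φ2=-0.7286051, Δφ=0.1653595, Δλ=1.4715744 rad; a=sin²(Δφ/2)+cosφ1·cosφ2·sin²(Δλ/2)=0.2173271953; c=2·atan2(√a, √(1-a))=0.969944139; dist=6371·c=6179.514 ≈ 6179.5 km; running total=47471.4 km
Leg 6 bearing: y=sinΔλ·cosφ2=0.74243418, x=cosφ1·sinφ2-sinφ1·cosφ2·cosΔλ=-0.35941040; θ=atan2(y, x)=115.8315° ≈ 115.8°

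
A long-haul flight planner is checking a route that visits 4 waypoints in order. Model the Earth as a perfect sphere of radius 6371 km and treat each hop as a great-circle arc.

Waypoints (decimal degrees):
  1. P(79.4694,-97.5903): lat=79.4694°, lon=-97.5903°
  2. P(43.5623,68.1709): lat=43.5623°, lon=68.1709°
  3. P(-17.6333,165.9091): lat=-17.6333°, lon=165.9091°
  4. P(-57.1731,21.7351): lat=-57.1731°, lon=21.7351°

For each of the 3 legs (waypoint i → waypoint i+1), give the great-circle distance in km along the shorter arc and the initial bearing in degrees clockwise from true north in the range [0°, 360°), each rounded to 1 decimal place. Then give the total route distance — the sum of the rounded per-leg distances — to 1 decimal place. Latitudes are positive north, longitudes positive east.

Leg 1: φ1=1.3870027, φ2=0.7603056, Δφ=-0.6266971, Δλ=2.8930787 rad; a=sin²(Δφ/2)+cosφ1·cosφ2·sin²(Δλ/2)=0.2254142822; c=2·atan2(√a, √(1-a))=0.989423862; dist=6371·c=6303.619 ≈ 6303.6 km; running total=6303.6 km
Leg 1 bearing: y=sinΔλ·cosφ2=0.17823165, x=cosφ1·sinφ2-sinφ1·cosφ2·cosΔλ=0.81648283; θ=atan2(y, x)=12.3140° ≈ 12.3°
Leg 2: φ1=0.7603056, φ2=-0.3077591, Δφ=-1.0680647, Δλ=1.7058534 rad; a=sin²(Δφ/2)+cosφ1·cosφ2·sin²(Δλ/2)=0.6508710342; c=2·atan2(√a, √(1-a))=1.877315690; dist=6371·c=11960.378 ≈ 11960.4 km; running total=18264.0 km
Leg 2 bearing: y=sinΔλ·cosφ2=0.94433628, x=cosφ1·sinφ2-sinφ1·cosφ2·cosΔλ=-0.13107520; θ=atan2(y, x)=97.9022° ≈ 97.9°
Leg 3: φ1=-0.3077591, φ2=-0.9978588, Δφ=-0.6900997, Δλ=-2.5163110 rad; a=sin²(Δφ/2)+cosφ1·cosφ2·sin²(Δλ/2)=0.5821668660; c=2·atan2(√a, √(1-a))=1.735878849; dist=6371·c=11059.284 ≈ 11059.3 km; running total=29323.3 km
Leg 3 bearing: y=sinΔλ·cosφ2=-0.31730668, x=cosφ1·sinφ2-sinφ1·cosφ2·cosΔλ=-0.93397586; θ=atan2(y, x)=-161.2354° <0 so +360° → 198.7646° ≈ 198.8°

Leg 1: dist=6303.6 km, bearing=12.3°
Leg 2: dist=11960.4 km, bearing=97.9°
Leg 3: dist=11059.3 km, bearing=198.8°
Total: 29323.3 km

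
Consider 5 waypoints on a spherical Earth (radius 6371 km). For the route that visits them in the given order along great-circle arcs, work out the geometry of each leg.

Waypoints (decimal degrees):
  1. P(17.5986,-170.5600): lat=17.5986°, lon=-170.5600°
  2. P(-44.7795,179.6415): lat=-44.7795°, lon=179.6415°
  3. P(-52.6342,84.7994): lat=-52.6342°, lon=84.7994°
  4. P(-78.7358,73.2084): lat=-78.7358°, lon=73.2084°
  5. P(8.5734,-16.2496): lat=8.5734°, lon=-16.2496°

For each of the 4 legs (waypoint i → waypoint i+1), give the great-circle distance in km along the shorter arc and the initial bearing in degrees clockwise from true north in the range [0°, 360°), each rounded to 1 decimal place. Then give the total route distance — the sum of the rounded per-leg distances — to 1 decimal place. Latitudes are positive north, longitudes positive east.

Leg 1: dist=7006.9 km, bearing=187.8°
Leg 2: dist=6497.7 km, bearing=225.2°
Leg 3: dist=2937.2 km, bearing=185.1°
Leg 4: dist=10930.6 km, bearing=272.2°
Total: 27372.4 km

Leg 1: φ1=0.3071535, φ2=-0.7815497, Δφ=-1.0887032, Δλ=6.1121692 rad; a=sin²(Δφ/2)+cosφ1·cosφ2·sin²(Δλ/2)=0.2731176469; c=2·atan2(√a, √(1-a))=1.099810827; dist=6371·c=7006.895 ≈ 7006.9 km; running total=7006.9 km
Leg 1 bearing: y=sinΔλ·cosφ2=-0.12080027, x=cosφ1·sinφ2-sinφ1·cosφ2·cosΔλ=-0.88289574; θ=atan2(y, x)=-172.2090° <0 so +360° → 187.7910° ≈ 187.8°
Leg 2: φ1=-0.7815497, φ2=-0.9186401, Δφ=-0.1370904, Δλ=-1.6553069 rad; a=sin²(Δφ/2)+cosφ1·cosφ2·sin²(Δλ/2)=0.2382689723; c=2·atan2(√a, √(1-a))=1.019887212; dist=6371·c=6497.701 ≈ 6497.7 km; running total=13504.6 km
Leg 2 bearing: y=sinΔλ·cosφ2=-0.60473558, x=cosφ1·sinφ2-sinφ1·cosφ2·cosΔλ=-0.60023525; θ=atan2(y, x)=-134.7860° <0 so +360° → 225.2140° ≈ 225.2°
Leg 3: φ1=-0.9186401, φ2=-1.3741989, Δφ=-0.4555589, Δλ=-0.2023011 rad; a=sin²(Δφ/2)+cosφ1·cosφ2·sin²(Δλ/2)=0.0522011416; c=2·atan2(√a, √(1-a))=0.461023344; dist=6371·c=2937.180 ≈ 2937.2 km; running total=16441.8 km
Leg 3 bearing: y=sinΔλ·cosφ2=-0.03924718, x=cosφ1·sinφ2-sinφ1·cosφ2·cosΔλ=-0.44313022; θ=atan2(y, x)=-174.9386° <0 so +360° → 185.0614° ≈ 185.1°
Leg 4: φ1=-1.3741989, φ2=0.1496341, Δφ=1.5238330, Δλ=-1.5613366 rad; a=sin²(Δφ/2)+cosφ1·cosφ2·sin²(Δλ/2)=0.5721887505; c=2·atan2(√a, √(1-a))=1.715680180; dist=6371·c=10930.598 ≈ 10930.6 km; running total=27372.4 km
Leg 4 bearing: y=sinΔλ·cosφ2=-0.98878145, x=cosφ1·sinφ2-sinφ1·cosφ2·cosΔλ=0.03829323; θ=atan2(y, x)=-87.7822° <0 so +360° → 272.2178° ≈ 272.2°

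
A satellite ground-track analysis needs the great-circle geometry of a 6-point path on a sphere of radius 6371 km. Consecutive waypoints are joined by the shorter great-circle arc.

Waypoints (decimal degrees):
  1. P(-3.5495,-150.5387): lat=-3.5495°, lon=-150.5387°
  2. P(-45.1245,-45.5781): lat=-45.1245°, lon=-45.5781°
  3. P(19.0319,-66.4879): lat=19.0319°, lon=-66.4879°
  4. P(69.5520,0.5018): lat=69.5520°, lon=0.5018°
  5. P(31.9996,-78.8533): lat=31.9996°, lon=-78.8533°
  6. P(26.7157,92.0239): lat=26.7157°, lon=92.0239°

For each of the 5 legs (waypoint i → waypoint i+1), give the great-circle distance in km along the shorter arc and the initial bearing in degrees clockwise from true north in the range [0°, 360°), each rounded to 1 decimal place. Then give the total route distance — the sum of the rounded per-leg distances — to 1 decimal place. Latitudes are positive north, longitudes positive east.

Leg 1: dist=10889.1 km, bearing=136.5°
Leg 2: dist=7441.3 km, bearing=338.5°
Leg 3: dist=7142.9 km, bearing=20.9°
Leg 4: dist=6287.8 km, bearing=272.6°
Leg 5: dist=13415.0 km, bearing=9.5°
Total: 45176.1 km

Leg 1: φ1=-0.0619505, φ2=-0.7875711, Δφ=-0.7256206, Δλ=1.8319081 rad; a=sin²(Δφ/2)+cosφ1·cosφ2·sin²(Δλ/2)=0.5689619404; c=2·atan2(√a, √(1-a))=1.709161281; dist=6371·c=10889.067 ≈ 10889.1 km; running total=10889.1 km
Leg 1 bearing: y=sinΔλ·cosφ2=0.68165236, x=cosφ1·sinφ2-sinφ1·cosφ2·cosΔλ=-0.71855901; θ=atan2(y, x)=136.5098° ≈ 136.5°
Leg 2: φ1=-0.7875711, φ2=0.3321693, Δφ=1.1197404, Δλ=-0.3649449 rad; a=sin²(Δφ/2)+cosφ1·cosφ2·sin²(Δλ/2)=0.3040051279; c=2·atan2(√a, √(1-a))=1.168002891; dist=6371·c=7441.346 ≈ 7441.3 km; running total=18330.4 km
Leg 2 bearing: y=sinΔλ·cosφ2=-0.33738874, x=cosφ1·sinφ2-sinφ1·cosφ2·cosΔλ=0.85586966; θ=atan2(y, x)=-21.5146° <0 so +360° → 338.4854° ≈ 338.5°
Leg 3: φ1=0.3321693, φ2=1.2139114, Δφ=0.8817421, Δλ=1.1691908 rad; a=sin²(Δφ/2)+cosφ1·cosφ2·sin²(Δλ/2)=0.2826775891; c=2·atan2(√a, √(1-a))=1.121152466; dist=6371·c=7142.862 ≈ 7142.9 km; running total=25473.3 km
Leg 3 bearing: y=sinΔλ·cosφ2=0.32156040, x=cosφ1·sinφ2-sinφ1·cosφ2·cosΔλ=0.84123884; θ=atan2(y, x)=20.9192° ≈ 20.9°
Leg 4: φ1=1.2139114, φ2=0.5584984, Δφ=-0.6554130, Δλ=-1.3850078 rad; a=sin²(Δφ/2)+cosφ1·cosφ2·sin²(Δλ/2)=0.2243743401; c=2·atan2(√a, √(1-a))=0.986933057; dist=6371·c=6287.751 ≈ 6287.8 km; running total=31761.1 km
Leg 4 bearing: y=sinΔλ·cosφ2=-0.83345758, x=cosφ1·sinφ2-sinφ1·cosφ2·cosΔλ=0.03834634; θ=atan2(y, x)=-87.3658° <0 so +360° → 272.6342° ≈ 272.6°
Leg 5: φ1=0.5584984, φ2=0.4662769, Δφ=-0.0922215, Δλ=2.9823698 rad; a=sin²(Δφ/2)+cosφ1·cosφ2·sin²(Δλ/2)=0.7548544424; c=2·atan2(√a, √(1-a))=2.105642714; dist=6371·c=13415.0497 ≈ 13415.0 km; running total=45176.1 km
Leg 5 bearing: y=sinΔλ·cosφ2=0.14162538, x=cosφ1·sinφ2-sinφ1·cosφ2·cosΔλ=0.84861010; θ=atan2(y, x)=9.4748° ≈ 9.5°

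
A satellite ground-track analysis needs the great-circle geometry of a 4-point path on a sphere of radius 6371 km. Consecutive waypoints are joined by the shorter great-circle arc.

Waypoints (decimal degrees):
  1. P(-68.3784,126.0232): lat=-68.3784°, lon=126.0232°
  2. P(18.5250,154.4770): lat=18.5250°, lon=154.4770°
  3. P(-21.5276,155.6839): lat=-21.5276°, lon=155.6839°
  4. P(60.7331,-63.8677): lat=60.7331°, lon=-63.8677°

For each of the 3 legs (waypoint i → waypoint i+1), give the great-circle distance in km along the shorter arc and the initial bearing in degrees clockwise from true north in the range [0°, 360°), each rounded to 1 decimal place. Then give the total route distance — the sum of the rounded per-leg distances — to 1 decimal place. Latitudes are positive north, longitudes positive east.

Leg 1: φ1=-1.1934282, φ2=0.3233222, Δφ=1.5167505, Δλ=0.4966125 rad; a=sin²(Δφ/2)+cosφ1·cosφ2·sin²(Δλ/2)=0.4940926508; c=2·atan2(√a, √(1-a))=1.558981354; dist=6371·c=9932.270 ≈ 9932.3 km; running total=9932.3 km
Leg 1 bearing: y=sinΔλ·cosφ2=0.45176278, x=cosφ1·sinφ2-sinφ1·cosφ2·cosΔλ=0.89205987; θ=atan2(y, x)=26.8589° ≈ 26.9°
Leg 2: φ1=0.3233222, φ2=-0.3757275, Δφ=-0.6990497, Δλ=0.0210644 rad; a=sin²(Δφ/2)+cosφ1·cosφ2·sin²(Δλ/2)=0.1173708317; c=2·atan2(√a, √(1-a))=0.699353776; dist=6371·c=4455.583 ≈ 4455.6 km; running total=14387.9 km
Leg 2 bearing: y=sinΔλ·cosφ2=0.01959350, x=cosφ1·sinφ2-sinφ1·cosφ2·cosΔλ=-0.64342503; θ=atan2(y, x)=178.2558° ≈ 178.3°
Leg 3: φ1=-0.3757275, φ2=1.0599926, Δφ=1.4357201, Δλ=-3.8318983 rad; a=sin²(Δφ/2)+cosφ1·cosφ2·sin²(Δλ/2)=0.8353818805; c=2·atan2(√a, √(1-a))=2.306034419; dist=6371·c=14691.745 ≈ 14691.7 km; running total=29079.6 km
Leg 3 bearing: y=sinΔλ·cosφ2=0.31130462, x=cosφ1·sinφ2-sinφ1·cosφ2·cosΔλ=0.67317562; θ=atan2(y, x)=24.8178° ≈ 24.8°

Leg 1: dist=9932.3 km, bearing=26.9°
Leg 2: dist=4455.6 km, bearing=178.3°
Leg 3: dist=14691.7 km, bearing=24.8°
Total: 29079.6 km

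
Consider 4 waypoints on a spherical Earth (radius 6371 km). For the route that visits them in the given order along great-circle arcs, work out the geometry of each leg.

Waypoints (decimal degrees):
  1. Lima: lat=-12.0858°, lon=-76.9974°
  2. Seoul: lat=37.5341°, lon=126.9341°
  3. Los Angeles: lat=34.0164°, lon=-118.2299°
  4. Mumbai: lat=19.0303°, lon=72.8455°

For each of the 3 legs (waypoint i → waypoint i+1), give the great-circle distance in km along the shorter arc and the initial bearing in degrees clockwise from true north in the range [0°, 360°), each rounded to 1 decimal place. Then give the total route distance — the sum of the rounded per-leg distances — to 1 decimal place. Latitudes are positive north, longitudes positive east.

Leg 1: φ1=-0.2109370, φ2=0.6550936, Δφ=0.8660306, Δλ=3.5592761 rad; a=sin²(Δφ/2)+cosφ1·cosφ2·sin²(Δλ/2)=0.9181559225; c=2·atan2(√a, √(1-a))=2.561317532; dist=6371·c=16318.154 ≈ 16318.2 km; running total=16318.2 km
Leg 1 bearing: y=sinΔλ·cosφ2=-0.32167213, x=cosφ1·sinφ2-sinφ1·cosφ2·cosΔλ=0.44397020; θ=atan2(y, x)=-35.9247° <0 so +360° → 324.0753° ≈ 324.1°
Leg 2: φ1=0.6550936, φ2=0.5936982, Δφ=-0.0613954, Δλ=-4.2789190 rad; a=sin²(Δφ/2)+cosφ1·cosφ2·sin²(Δλ/2)=0.4676269332; c=2·atan2(√a, √(1-a))=1.506004871; dist=6371·c=9594.757 ≈ 9594.8 km; running total=25913.0 km
Leg 2 bearing: y=sinΔλ·cosφ2=0.75221771, x=cosφ1·sinφ2-sinφ1·cosφ2·cosΔλ=0.65572590; θ=atan2(y, x)=48.9206° ≈ 48.9°
Leg 3: φ1=0.5936982, φ2=0.3321414, Δφ=-0.2615568, Δλ=3.3348948 rad; a=sin²(Δφ/2)+cosφ1·cosφ2·sin²(Δλ/2)=0.7932849779; c=2·atan2(√a, √(1-a))=2.197613487; dist=6371·c=14000.996 ≈ 14001.0 km; running total=39914.0 km
Leg 3 bearing: y=sinΔλ·cosφ2=-0.18160161, x=cosφ1·sinφ2-sinφ1·cosφ2·cosΔλ=0.78927596; θ=atan2(y, x)=-12.9575° <0 so +360° → 347.0425° ≈ 347.0°

Leg 1: dist=16318.2 km, bearing=324.1°
Leg 2: dist=9594.8 km, bearing=48.9°
Leg 3: dist=14001.0 km, bearing=347.0°
Total: 39914.0 km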